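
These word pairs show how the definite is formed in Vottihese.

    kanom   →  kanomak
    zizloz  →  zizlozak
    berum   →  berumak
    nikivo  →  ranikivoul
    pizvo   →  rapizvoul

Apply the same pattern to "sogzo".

zizloz and nikivo both have last vowel 'o' yet inflect differently (zizlozak, ranikivoul), so the last vowel is not what conditions the rule; whether the stem ends in a vowel or a consonant is.
"sogzo" ends in a vowel. The stems ending in a vowel (nikivo → ranikivoul, pizvo → rapizvoul) add ra- … -ul around the stem.
So sogzo → rasogzoul.

rasogzoul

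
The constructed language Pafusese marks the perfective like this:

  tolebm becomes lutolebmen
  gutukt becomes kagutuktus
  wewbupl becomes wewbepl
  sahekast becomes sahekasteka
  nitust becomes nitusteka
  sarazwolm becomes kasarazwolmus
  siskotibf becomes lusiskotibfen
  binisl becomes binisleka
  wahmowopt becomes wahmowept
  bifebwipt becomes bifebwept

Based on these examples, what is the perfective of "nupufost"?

nupufosteka

gutukt and wahmowopt both end in -t yet inflect differently (kagutuktus, wahmowept), so the final letter is not what conditions the rule; the second-to-last letter is.
"nupufost" has second-to-last letter 's'. The stems whose second-to-last letter is 's' (binisl → binisleka, nitust → nitusteka, sahekast → sahekasteka) add -eka.
So nupufost → nupufosteka.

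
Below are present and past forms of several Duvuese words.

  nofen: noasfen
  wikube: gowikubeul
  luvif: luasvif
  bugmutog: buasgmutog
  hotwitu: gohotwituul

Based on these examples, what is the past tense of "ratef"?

raastef

nofen and wikube both have last vowel 'e' yet inflect differently (noasfen, gowikubeul), so the last vowel is not what conditions the rule; whether the stem ends in a vowel or a consonant is.
"ratef" ends in a consonant. The stems ending in a consonant (luvif → luasvif, nofen → noasfen, bugmutog → buasgmutog) insert -as- after the first vowel.
The other pattern: stems ending in a vowel add go- … -ul around the stem.
So ratef → raastef.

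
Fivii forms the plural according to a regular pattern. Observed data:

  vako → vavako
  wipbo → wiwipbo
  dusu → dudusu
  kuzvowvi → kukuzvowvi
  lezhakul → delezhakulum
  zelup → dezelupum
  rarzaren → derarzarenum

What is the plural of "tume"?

tutume

dusu and lezhakul both have last vowel 'u' yet inflect differently (dudusu, delezhakulum), so the last vowel is not what conditions the rule; whether the stem ends in a vowel or a consonant is.
"tume" ends in a vowel. The stems ending in a vowel (vako → vavako, wipbo → wiwipbo, dusu → dudusu) repeat the first consonant+vowel as a prefix.
So tume → tutume.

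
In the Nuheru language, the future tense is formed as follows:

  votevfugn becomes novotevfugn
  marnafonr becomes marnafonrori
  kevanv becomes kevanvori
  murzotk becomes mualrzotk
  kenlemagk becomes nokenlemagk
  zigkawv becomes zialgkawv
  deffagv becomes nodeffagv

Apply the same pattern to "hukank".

"hukank" has second-to-last letter 'n'. The stems whose second-to-last letter is 'n' (marnafonr → marnafonrori, kevanv → kevanvori) add -ori.
So hukank → hukankori.

hukankori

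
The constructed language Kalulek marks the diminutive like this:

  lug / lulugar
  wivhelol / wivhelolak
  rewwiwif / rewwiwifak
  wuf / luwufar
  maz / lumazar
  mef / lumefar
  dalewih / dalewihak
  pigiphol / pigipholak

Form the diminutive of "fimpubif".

fimpubifak

"fimpubif" has 3 vowels. The stems with 3 vowels (dalewih → dalewihak, wivhelol → wivhelolak, rewwiwif → rewwiwifak) add -ak.
The other pattern: stems with 1 vowel add lu- … -ar around the stem.
So fimpubif → fimpubifak.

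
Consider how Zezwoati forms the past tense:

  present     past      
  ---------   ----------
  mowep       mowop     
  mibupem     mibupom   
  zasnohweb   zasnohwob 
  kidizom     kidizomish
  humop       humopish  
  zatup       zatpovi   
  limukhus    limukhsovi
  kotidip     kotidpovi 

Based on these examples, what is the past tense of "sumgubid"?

mibupem and kidizom both end in -m yet inflect differently (mibupom, kidizomish), so the final letter is not what conditions the rule; the last vowel is.
"sumgubid" has last vowel 'i'. The one such stem in the data (kotidip → kotidpovi) deletes the last vowel and adds -ovi (as do zatup, limukhus), so the same rule applies.
So sumgubid → sumgubdovi.

sumgubdovi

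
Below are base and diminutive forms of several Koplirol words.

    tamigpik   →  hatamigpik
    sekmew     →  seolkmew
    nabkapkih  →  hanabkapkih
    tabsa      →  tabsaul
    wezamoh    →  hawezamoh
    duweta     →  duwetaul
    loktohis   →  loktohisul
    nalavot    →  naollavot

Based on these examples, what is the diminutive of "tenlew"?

nalavot and wezamoh both have last vowel 'o' yet inflect differently (naollavot, hawezamoh), so the last vowel is not what conditions the rule; the final letter is.
"tenlew" ends in -w. The one such stem in the data (sekmew → seolkmew) inserts -ol- after the first vowel (as does nalavot), so the same rule applies.
The other patterns: stems ending in -h or -k add the prefix ha-; stems ending in -a or -s add -ul.
So tenlew → teolnlew.

teolnlew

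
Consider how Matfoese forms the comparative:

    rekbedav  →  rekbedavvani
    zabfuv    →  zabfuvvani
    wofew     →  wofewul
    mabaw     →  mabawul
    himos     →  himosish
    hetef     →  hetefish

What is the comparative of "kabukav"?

rekbedav and mabaw both have last vowel 'a' yet inflect differently (rekbedavvani, mabawul), so the last vowel is not what conditions the rule; the final letter is.
"kabukav" ends in -v. The stems ending in -v (rekbedav → rekbedavvani, zabfuv → zabfuvvani) double the final consonant and add -ani.
So kabukav → kabukavvani.

kabukavvani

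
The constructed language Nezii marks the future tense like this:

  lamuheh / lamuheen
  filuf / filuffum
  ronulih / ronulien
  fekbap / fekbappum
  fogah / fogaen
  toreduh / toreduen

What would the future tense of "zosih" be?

fogah and fekbap both have last vowel 'a' yet inflect differently (fogaen, fekbappum), so the last vowel is not what conditions the rule; the final letter is.
"zosih" ends in -h. The stems ending in -h (ronulih → ronulien, toreduh → toreduen, fogah → fogaen) drop the final letter and add -en.
The other pattern: stems ending in -f or -p double the final consonant and add -um.
So zosih → zosien.

zosien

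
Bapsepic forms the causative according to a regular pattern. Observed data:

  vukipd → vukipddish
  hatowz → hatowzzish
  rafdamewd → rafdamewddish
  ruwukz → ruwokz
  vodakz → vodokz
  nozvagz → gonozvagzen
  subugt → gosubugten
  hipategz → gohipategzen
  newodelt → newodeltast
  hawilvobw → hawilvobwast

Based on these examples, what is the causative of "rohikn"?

hatowz and ruwukz both end in -z yet inflect differently (hatowzzish, ruwokz), so the final letter is not what conditions the rule; the second-to-last letter is.
"rohikn" has second-to-last letter 'k'. The stems whose second-to-last letter is 'k' (ruwukz → ruwokz, vodakz → vodokz) change the last vowel to 'o'.
So rohikn → rohokn.

rohokn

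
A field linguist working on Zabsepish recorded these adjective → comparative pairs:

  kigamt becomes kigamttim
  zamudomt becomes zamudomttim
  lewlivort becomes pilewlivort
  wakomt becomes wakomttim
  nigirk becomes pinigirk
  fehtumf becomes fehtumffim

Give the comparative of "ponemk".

ponemkkim

wakomt and lewlivort both end in -t yet inflect differently (wakomttim, pilewlivort), so the final letter is not what conditions the rule; the second-to-last letter is.
"ponemk" has second-to-last letter 'm'. The stems whose second-to-last letter is 'm' (wakomt → wakomttim, zamudomt → zamudomttim, fehtumf → fehtumffim) double the final consonant and add -im.
The other pattern: stems whose second-to-last letter is 'r' add the prefix pi-.
So ponemk → ponemkkim.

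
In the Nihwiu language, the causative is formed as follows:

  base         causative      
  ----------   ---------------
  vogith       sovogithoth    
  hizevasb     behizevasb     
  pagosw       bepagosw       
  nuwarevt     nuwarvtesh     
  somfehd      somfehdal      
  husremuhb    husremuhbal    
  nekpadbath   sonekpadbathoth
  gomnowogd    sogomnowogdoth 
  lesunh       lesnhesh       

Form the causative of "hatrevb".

hatrvbesh

"hatrevb" has second-to-last letter 'v'. The one such stem in the data (nuwarevt → nuwarvtesh) deletes the last vowel and adds -esh (as does lesunh), so the same rule applies.
The other patterns: stems whose second-to-last letter is 's' add the prefix be-; stems whose second-to-last letter is 'h' add -al; stems whose second-to-last letter is 'g' or 't' add so- … -oth around the stem.
So hatrevb → hatrvbesh.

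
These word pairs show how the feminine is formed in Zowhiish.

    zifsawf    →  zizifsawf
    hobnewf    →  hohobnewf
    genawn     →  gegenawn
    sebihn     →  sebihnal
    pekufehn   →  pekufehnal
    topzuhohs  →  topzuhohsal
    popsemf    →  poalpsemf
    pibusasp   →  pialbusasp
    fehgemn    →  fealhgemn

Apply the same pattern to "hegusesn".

genawn and sebihn both end in -n yet inflect differently (gegenawn, sebihnal), so the final letter is not what conditions the rule; the second-to-last letter is.
"hegusesn" has second-to-last letter 's'. The one such stem in the data (pibusasp → pialbusasp) inserts -al- after the first vowel (as do popsemf, fehgemn), so the same rule applies.
So hegusesn → healgusesn.

healgusesn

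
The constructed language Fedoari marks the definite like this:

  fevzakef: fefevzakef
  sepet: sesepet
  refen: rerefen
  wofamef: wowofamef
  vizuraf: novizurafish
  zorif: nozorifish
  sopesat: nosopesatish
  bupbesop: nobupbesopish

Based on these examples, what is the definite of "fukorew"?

"fukorew" has last vowel 'e'. The stems whose last vowel is 'e' (fevzakef → fefevzakef, sepet → sesepet, refen → rerefen) repeat the first consonant+vowel as a prefix.
So fukorew → fufukorew.

fufukorew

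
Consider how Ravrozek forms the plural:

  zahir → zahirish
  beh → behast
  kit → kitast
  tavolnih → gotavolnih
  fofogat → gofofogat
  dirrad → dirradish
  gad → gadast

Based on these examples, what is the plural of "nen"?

gad and dirrad both end in -d yet inflect differently (gadast, dirradish), so the final letter is not what conditions the rule; the number of vowels is.
"nen" has 1 vowel. The stems with 1 vowel (gad → gadast, kit → kitast, beh → behast) add -ast.
So nen → nenast.

nenast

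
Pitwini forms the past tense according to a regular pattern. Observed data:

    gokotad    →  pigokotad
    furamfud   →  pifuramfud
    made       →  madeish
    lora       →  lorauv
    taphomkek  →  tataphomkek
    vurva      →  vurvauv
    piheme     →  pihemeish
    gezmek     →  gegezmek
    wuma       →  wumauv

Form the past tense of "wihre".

piheme and gezmek both have last vowel 'e' yet inflect differently (pihemeish, gegezmek), so the last vowel is not what conditions the rule; the final letter is.
"wihre" ends in -e. The stems ending in -e (piheme → pihemeish, made → madeish) add -ish.
The other patterns: stems ending in -k repeat the first consonant+vowel as a prefix; stems ending in -a add -uv; stems ending in -d add the prefix pi-.
So wihre → wihreish.

wihreish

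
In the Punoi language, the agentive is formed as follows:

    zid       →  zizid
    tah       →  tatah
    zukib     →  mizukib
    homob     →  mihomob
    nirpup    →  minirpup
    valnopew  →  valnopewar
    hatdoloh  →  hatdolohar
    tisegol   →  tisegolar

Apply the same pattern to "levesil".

levesilar

"levesil" has 3 vowels. The stems with 3 vowels (valnopew → valnopewar, hatdoloh → hatdolohar, tisegol → tisegolar) add -ar.
The other patterns: stems with 1 vowel repeat the first consonant+vowel as a prefix; stems with 2 vowels add the prefix mi-.
So levesil → levesilar.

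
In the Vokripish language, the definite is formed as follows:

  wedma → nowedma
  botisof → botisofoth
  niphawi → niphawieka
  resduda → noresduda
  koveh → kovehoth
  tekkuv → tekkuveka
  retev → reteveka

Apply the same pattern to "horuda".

nohoruda

koveh and retev both have last vowel 'e' yet inflect differently (kovehoth, reteveka), so the last vowel is not what conditions the rule; the final letter is.
"horuda" ends in -a. The stems ending in -a (resduda → noresduda, wedma → nowedma) add the prefix no-.
The other patterns: stems ending in -f or -h add -oth; stems ending in -i or -v add -eka.
So horuda → nohoruda.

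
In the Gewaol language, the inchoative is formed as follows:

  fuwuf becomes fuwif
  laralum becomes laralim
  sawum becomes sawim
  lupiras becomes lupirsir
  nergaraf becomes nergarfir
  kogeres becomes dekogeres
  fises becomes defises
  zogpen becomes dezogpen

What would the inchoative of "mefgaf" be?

fuwuf and nergaraf both end in -f yet inflect differently (fuwif, nergarfir), so the final letter is not what conditions the rule; the last vowel is.
"mefgaf" has last vowel 'a'. The stems whose last vowel is 'a' (lupiras → lupirsir, nergaraf → nergarfir) delete the last vowel and add -ir.
The other patterns: stems whose last vowel is 'u' change the last vowel to 'i'; stems whose last vowel is 'e' add the prefix de-.
So mefgaf → mefgfir.

mefgfir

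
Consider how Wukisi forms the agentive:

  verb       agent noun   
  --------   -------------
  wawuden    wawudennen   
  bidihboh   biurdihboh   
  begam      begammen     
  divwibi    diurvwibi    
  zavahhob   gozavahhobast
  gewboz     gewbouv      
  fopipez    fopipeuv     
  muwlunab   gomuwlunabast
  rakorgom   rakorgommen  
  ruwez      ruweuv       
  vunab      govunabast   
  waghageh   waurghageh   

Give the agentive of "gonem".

"gonem" ends in -m. The stems ending in -m (begam → begammen, rakorgom → rakorgommen) double the final consonant and add -en.
The other patterns: stems ending in -z drop the final letter and add -uv; stems ending in -b add go- … -ast around the stem; stems ending in -h or -i insert -ur- after the first vowel.
So gonem → gonemmen.

gonemmen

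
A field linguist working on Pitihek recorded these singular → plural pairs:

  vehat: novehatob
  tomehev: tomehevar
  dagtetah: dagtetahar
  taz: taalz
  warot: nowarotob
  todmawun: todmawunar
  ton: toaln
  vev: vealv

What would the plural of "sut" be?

sualt

vev and tomehev both end in -v yet inflect differently (vealv, tomehevar), so the final letter is not what conditions the rule; the number of vowels is.
"sut" has 1 vowel. The stems with 1 vowel (ton → toaln, taz → taalz, vev → vealv) insert -al- after the first vowel.
The other patterns: stems with 2 vowels add no- … -ob around the stem; stems with 3 vowels add -ar.
So sut → sualt.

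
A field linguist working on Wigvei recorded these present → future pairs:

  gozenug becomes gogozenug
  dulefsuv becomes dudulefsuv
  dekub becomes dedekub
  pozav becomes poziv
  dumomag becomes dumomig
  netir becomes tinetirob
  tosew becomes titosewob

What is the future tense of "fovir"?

"fovir" has last vowel 'i'. The one such stem in the data (netir → tinetirob) adds ti- … -ob around the stem, so the same rule applies.
The other patterns: stems whose last vowel is 'u' repeat the first consonant+vowel as a prefix; stems whose last vowel is 'a' change the last vowel to 'i'.
So fovir → tifovirob.

tifovirob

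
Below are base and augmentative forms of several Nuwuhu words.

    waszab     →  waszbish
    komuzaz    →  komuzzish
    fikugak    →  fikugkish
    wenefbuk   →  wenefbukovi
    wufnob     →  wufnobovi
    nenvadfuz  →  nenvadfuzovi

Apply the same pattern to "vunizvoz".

fikugak and wenefbuk both end in -k yet inflect differently (fikugkish, wenefbukovi), so the final letter is not what conditions the rule; the last vowel is.
"vunizvoz" has last vowel 'o'. The one such stem in the data (wufnob → wufnobovi) adds -ovi, so the same rule applies.
The other pattern: stems whose last vowel is 'a' delete the last vowel and add -ish.
So vunizvoz → vunizvozovi.

vunizvozovi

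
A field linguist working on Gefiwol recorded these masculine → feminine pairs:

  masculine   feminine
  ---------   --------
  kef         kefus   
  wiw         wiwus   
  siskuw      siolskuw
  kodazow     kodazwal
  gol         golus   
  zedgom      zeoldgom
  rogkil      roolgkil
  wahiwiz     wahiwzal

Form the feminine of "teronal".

teronlal

gol and rogkil both end in -l yet inflect differently (golus, roolgkil), so the final letter is not what conditions the rule; the number of vowels is.
"teronal" has 3 vowels. The stems with 3 vowels (wahiwiz → wahiwzal, kodazow → kodazwal) delete the last vowel and add -al.
So teronal → teronlal.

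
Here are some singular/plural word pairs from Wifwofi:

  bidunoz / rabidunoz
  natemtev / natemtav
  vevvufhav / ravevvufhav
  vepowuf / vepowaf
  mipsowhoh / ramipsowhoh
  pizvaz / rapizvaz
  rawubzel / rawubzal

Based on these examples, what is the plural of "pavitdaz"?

rapavitdaz

vevvufhav and natemtev both end in -v yet inflect differently (ravevvufhav, natemtav), so the final letter is not what conditions the rule; the last vowel is.
"pavitdaz" has last vowel 'a'. The stems whose last vowel is 'a' (vevvufhav → ravevvufhav, pizvaz → rapizvaz) add the prefix ra-.
So pavitdaz → rapavitdaz.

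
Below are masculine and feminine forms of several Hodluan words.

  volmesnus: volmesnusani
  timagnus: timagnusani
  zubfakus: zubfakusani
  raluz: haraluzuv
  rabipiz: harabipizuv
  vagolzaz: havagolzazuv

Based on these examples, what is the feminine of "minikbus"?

volmesnus and raluz both have last vowel 'u' yet inflect differently (volmesnusani, haraluzuv), so the last vowel is not what conditions the rule; the final letter is.
"minikbus" ends in -s. The stems ending in -s (volmesnus → volmesnusani, timagnus → timagnusani, zubfakus → zubfakusani) add -ani.
The other pattern: stems ending in -z add ha- … -uv around the stem.
So minikbus → minikbusani.

minikbusani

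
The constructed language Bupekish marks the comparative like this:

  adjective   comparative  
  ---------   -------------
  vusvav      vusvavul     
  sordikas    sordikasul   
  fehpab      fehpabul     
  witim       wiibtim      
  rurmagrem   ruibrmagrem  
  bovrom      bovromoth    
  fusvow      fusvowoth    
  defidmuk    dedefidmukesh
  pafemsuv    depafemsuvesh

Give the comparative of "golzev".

goiblzev

"golzev" has last vowel 'e'. The one such stem in the data (rurmagrem → ruibrmagrem) inserts -ib- after the first vowel (as does witim), so the same rule applies.
So golzev → goiblzev.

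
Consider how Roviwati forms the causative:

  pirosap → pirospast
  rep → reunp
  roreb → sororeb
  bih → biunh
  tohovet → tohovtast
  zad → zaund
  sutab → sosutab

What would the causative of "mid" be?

miund

rep and pirosap both end in -p yet inflect differently (reunp, pirospast), so the final letter is not what conditions the rule; the number of vowels is.
"mid" has 1 vowel. The stems with 1 vowel (rep → reunp, bih → biunh, zad → zaund) insert -un- after the first vowel.
So mid → miund.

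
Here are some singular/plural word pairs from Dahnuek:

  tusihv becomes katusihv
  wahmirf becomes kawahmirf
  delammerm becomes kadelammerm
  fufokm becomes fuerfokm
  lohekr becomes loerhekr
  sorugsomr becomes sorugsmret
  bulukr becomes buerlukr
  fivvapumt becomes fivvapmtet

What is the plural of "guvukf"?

delammerm and fufokm both end in -m yet inflect differently (kadelammerm, fuerfokm), so the final letter is not what conditions the rule; the second-to-last letter is.
"guvukf" has second-to-last letter 'k'. The stems whose second-to-last letter is 'k' (bulukr → buerlukr, lohekr → loerhekr, fufokm → fuerfokm) insert -er- after the first vowel.
The other patterns: stems whose second-to-last letter is 'h' or 'r' add the prefix ka-; stems whose second-to-last letter is 'm' delete the last vowel and add -et.
So guvukf → guervukf.

guervukf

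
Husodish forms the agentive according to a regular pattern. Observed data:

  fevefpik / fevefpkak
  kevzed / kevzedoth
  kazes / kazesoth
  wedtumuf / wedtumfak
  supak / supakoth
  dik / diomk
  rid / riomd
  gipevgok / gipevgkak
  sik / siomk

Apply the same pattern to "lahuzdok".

"lahuzdok" has 3 vowels. The stems with 3 vowels (wedtumuf → wedtumfak, fevefpik → fevefpkak, gipevgok → gipevgkak) delete the last vowel and add -ak.
So lahuzdok → lahuzdkak.

lahuzdkak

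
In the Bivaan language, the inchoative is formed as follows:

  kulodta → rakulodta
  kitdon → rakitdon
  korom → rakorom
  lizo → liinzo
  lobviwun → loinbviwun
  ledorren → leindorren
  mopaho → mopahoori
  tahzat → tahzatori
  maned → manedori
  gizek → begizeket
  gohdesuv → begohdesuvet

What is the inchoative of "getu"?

begetuet

kitdon and lobviwun both end in -n yet inflect differently (rakitdon, loinbviwun), so the final letter is not what conditions the rule; the first letter is.
"getu" begins with g-. The stems beginning with g- (gizek → begizeket, gohdesuv → begohdesuvet) add be- … -et around the stem.
The other patterns: stems beginning with k- add the prefix ra-; stems beginning with l- insert -in- after the first vowel; stems beginning with m- or t- add -ori.
So getu → begetuet.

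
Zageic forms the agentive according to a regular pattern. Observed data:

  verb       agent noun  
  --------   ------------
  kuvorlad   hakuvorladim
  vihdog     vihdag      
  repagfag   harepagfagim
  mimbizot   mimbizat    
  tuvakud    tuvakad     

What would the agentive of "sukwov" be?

"sukwov" has last vowel 'o'. The stems whose last vowel is 'o' (vihdog → vihdag, mimbizot → mimbizat) change the last vowel to 'a'.
So sukwov → sukwav.

sukwav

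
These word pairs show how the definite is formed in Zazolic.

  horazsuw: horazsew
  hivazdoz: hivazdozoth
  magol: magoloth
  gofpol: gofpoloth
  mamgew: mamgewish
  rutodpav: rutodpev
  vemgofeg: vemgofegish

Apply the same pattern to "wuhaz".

wuhez

mamgew and horazsuw both end in -w yet inflect differently (mamgewish, horazsew), so the final letter is not what conditions the rule; the last vowel is.
"wuhaz" has last vowel 'a'. The one such stem in the data (rutodpav → rutodpev) changes the last vowel to 'e' (as does horazsuw), so the same rule applies.
So wuhaz → wuhez.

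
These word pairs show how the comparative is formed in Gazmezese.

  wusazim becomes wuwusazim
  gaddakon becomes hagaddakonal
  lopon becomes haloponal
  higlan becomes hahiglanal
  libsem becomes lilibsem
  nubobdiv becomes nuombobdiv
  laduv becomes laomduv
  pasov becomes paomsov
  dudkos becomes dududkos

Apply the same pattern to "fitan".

pasov and lopon both have last vowel 'o' yet inflect differently (paomsov, haloponal), so the last vowel is not what conditions the rule; the final letter is.
"fitan" ends in -n. The stems ending in -n (lopon → haloponal, higlan → hahiglanal, gaddakon → hagaddakonal) add ha- … -al around the stem.
So fitan → hafitanal.

hafitanal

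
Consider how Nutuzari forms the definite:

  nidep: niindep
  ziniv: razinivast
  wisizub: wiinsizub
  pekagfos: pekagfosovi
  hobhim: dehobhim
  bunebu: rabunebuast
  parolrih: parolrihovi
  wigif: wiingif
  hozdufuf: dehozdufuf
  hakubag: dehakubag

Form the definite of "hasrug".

dehasrug

hozdufuf and wigif both end in -f yet inflect differently (dehozdufuf, wiingif), so the final letter is not what conditions the rule; the first letter is.
"hasrug" begins with h-. The stems beginning with h- (hozdufuf → dehozdufuf, hobhim → dehobhim, hakubag → dehakubag) add the prefix de-.
The other patterns: stems beginning with b- or z- add ra- … -ast around the stem; stems beginning with p- add -ovi; stems beginning with n- or w- insert -in- after the first vowel.
So hasrug → dehasrug.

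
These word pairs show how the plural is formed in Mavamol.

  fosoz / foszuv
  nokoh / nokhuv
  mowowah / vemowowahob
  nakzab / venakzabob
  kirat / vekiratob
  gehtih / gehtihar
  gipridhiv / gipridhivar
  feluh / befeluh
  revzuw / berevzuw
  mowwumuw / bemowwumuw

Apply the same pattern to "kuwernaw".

"kuwernaw" has last vowel 'a'. The stems whose last vowel is 'a' (mowowah → vemowowahob, nakzab → venakzabob, kirat → vekiratob) add ve- … -ob around the stem.
So kuwernaw → vekuwernawob.

vekuwernawob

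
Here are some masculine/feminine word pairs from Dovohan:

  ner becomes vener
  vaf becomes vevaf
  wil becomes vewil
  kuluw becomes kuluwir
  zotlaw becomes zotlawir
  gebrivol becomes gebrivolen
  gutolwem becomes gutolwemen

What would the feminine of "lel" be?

velel

wil and gebrivol both end in -l yet inflect differently (vewil, gebrivolen), so the final letter is not what conditions the rule; the number of vowels is.
"lel" has 1 vowel. The stems with 1 vowel (ner → vener, vaf → vevaf, wil → vewil) add the prefix ve-.
The other patterns: stems with 2 vowels add -ir; stems with 3 vowels add -en.
So lel → velel.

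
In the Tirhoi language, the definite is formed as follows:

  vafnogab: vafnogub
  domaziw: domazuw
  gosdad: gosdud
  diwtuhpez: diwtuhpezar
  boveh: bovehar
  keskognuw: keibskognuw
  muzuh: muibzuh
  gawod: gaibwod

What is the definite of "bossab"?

"bossab" has last vowel 'a'. The stems whose last vowel is 'a' (vafnogab → vafnogub, gosdad → gosdud) change the last vowel to 'u'.
The other patterns: stems whose last vowel is 'e' add -ar; stems whose last vowel is 'o' or 'u' insert -ib- after the first vowel.
So bossab → bossub.

bossub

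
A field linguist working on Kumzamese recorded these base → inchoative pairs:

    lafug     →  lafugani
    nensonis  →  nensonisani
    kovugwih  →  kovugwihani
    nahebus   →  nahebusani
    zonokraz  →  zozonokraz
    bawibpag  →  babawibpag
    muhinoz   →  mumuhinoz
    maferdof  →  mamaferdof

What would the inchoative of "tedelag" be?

tetedelag

lafug and bawibpag both end in -g yet inflect differently (lafugani, babawibpag), so the final letter is not what conditions the rule; the last vowel is.
"tedelag" has last vowel 'a'. The stems whose last vowel is 'a' (zonokraz → zozonokraz, bawibpag → babawibpag) repeat the first consonant+vowel as a prefix.
So tedelag → tetedelag.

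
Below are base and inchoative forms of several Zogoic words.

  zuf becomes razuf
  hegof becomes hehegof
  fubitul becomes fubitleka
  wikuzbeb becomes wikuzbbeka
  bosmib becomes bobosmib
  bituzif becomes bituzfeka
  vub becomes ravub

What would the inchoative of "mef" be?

ramef

vub and bosmib both end in -b yet inflect differently (ravub, bobosmib), so the final letter is not what conditions the rule; the number of vowels is.
"mef" has 1 vowel. The stems with 1 vowel (zuf → razuf, vub → ravub) add the prefix ra-.
So mef → ramef.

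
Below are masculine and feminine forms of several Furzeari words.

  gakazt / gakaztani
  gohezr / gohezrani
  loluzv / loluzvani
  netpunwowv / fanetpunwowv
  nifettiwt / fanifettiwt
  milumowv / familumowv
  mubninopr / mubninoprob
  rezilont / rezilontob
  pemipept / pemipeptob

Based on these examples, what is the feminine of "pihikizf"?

pihikizfani

"pihikizf" has second-to-last letter 'z'. The stems whose second-to-last letter is 'z' (gakazt → gakaztani, gohezr → gohezrani, loluzv → loluzvani) add -ani.
So pihikizf → pihikizfani.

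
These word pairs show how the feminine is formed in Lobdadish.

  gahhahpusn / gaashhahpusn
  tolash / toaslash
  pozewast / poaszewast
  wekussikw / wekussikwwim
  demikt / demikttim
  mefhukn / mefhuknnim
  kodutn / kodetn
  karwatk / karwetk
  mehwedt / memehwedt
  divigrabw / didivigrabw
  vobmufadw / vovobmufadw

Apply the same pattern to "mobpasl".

moasbpasl

pozewast and demikt both end in -t yet inflect differently (poaszewast, demikttim), so the final letter is not what conditions the rule; the second-to-last letter is.
"mobpasl" has second-to-last letter 's'. The stems whose second-to-last letter is 's' (gahhahpusn → gaashhahpusn, tolash → toaslash, pozewast → poaszewast) insert -as- after the first vowel.
So mobpasl → moasbpasl.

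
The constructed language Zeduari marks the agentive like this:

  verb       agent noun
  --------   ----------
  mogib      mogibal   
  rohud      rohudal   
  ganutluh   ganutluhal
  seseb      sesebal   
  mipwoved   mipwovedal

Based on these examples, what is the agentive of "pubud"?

pubudal

Every pair shown (mogib → mogibal, rohud → rohudal, ganutluh → ganutluhal, …) follows the same rule: add -al.
So pubud → pubudal.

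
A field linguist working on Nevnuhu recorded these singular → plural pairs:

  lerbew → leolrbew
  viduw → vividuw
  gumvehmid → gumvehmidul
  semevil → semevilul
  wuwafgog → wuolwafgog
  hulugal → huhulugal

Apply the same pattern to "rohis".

rohisul

"rohis" has last vowel 'i'. The stems whose last vowel is 'i' (semevil → semevilul, gumvehmid → gumvehmidul) add -ul.
The other patterns: stems whose last vowel is 'e' or 'o' insert -ol- after the first vowel; stems whose last vowel is 'a' or 'u' repeat the first consonant+vowel as a prefix.
So rohis → rohisul.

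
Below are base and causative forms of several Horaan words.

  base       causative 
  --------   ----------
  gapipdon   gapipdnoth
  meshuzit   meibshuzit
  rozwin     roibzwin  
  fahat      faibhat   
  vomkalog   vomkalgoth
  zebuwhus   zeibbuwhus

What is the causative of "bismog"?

bismgoth

gapipdon and rozwin both end in -n yet inflect differently (gapipdnoth, roibzwin), so the final letter is not what conditions the rule; the last vowel is.
"bismog" has last vowel 'o'. The stems whose last vowel is 'o' (gapipdon → gapipdnoth, vomkalog → vomkalgoth) delete the last vowel and add -oth.
So bismog → bismgoth.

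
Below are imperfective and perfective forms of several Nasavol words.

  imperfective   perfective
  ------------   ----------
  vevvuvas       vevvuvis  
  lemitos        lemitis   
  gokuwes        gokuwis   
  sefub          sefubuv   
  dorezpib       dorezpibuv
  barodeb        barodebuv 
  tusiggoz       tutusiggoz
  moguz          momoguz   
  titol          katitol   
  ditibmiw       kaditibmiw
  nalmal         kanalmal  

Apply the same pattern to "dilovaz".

didilovaz

"dilovaz" ends in -z. The stems ending in -z (tusiggoz → tutusiggoz, moguz → momoguz) repeat the first consonant+vowel as a prefix.
The other patterns: stems ending in -s change the last vowel to 'i'; stems ending in -b add -uv; stems ending in -l or -w add the prefix ka-.
So dilovaz → didilovaz.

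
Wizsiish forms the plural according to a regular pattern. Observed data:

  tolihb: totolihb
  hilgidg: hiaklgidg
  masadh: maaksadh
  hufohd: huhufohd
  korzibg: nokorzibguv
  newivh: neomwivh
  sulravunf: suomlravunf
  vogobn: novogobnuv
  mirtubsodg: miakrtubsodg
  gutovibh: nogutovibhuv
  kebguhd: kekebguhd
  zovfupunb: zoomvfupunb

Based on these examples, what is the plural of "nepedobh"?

nonepedobhuv

mirtubsodg and korzibg both end in -g yet inflect differently (miakrtubsodg, nokorzibguv), so the final letter is not what conditions the rule; the second-to-last letter is.
"nepedobh" has second-to-last letter 'b'. The stems whose second-to-last letter is 'b' (korzibg → nokorzibguv, gutovibh → nogutovibhuv, vogobn → novogobnuv) add no- … -uv around the stem.
The other patterns: stems whose second-to-last letter is 'h' repeat the first consonant+vowel as a prefix; stems whose second-to-last letter is 'd' insert -ak- after the first vowel; stems whose second-to-last letter is 'n' or 'v' insert -om- after the first vowel.
So nepedobh → nonepedobhuv.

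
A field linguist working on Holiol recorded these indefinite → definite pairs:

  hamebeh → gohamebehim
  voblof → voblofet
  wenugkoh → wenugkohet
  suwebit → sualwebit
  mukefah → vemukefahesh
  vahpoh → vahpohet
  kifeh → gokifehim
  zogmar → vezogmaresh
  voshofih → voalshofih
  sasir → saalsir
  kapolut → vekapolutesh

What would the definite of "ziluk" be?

vezilukesh

wenugkoh and mukefah both end in -h yet inflect differently (wenugkohet, vemukefahesh), so the final letter is not what conditions the rule; the last vowel is.
"ziluk" has last vowel 'u'. The one such stem in the data (kapolut → vekapolutesh) adds ve- … -esh around the stem, so the same rule applies.
So ziluk → vezilukesh.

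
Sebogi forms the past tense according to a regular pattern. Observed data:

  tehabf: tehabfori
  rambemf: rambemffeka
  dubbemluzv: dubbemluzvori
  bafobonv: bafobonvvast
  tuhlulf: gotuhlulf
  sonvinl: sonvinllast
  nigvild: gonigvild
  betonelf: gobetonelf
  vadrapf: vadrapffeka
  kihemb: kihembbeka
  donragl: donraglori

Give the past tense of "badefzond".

badefzonddast

vadrapf and betonelf both end in -f yet inflect differently (vadrapffeka, gobetonelf), so the final letter is not what conditions the rule; the second-to-last letter is.
"badefzond" has second-to-last letter 'n'. The stems whose second-to-last letter is 'n' (sonvinl → sonvinllast, bafobonv → bafobonvvast) double the final consonant and add -ast.
The other patterns: stems whose second-to-last letter is 'm' or 'p' double the final consonant and add -eka; stems whose second-to-last letter is 'l' add the prefix go-; stems whose second-to-last letter is 'b', 'g' or 'z' add -ori.
So badefzond → badefzonddast.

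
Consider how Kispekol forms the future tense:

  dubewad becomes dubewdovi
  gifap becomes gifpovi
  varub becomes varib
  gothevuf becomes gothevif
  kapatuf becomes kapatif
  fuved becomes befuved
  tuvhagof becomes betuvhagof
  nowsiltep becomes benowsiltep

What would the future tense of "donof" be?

"donof" has last vowel 'o'. The one such stem in the data (tuvhagof → betuvhagof) adds the prefix be-, so the same rule applies.
So donof → bedonof.

bedonof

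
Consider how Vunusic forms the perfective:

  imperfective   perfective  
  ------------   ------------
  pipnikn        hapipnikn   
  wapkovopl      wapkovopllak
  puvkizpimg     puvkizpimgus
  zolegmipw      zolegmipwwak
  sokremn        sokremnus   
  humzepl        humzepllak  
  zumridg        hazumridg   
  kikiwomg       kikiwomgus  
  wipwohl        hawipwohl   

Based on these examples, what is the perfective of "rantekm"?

sokremn and pipnikn both end in -n yet inflect differently (sokremnus, hapipnikn), so the final letter is not what conditions the rule; the second-to-last letter is.
"rantekm" has second-to-last letter 'k'. The one such stem in the data (pipnikn → hapipnikn) adds the prefix ha-, so the same rule applies.
So rantekm → harantekm.

harantekm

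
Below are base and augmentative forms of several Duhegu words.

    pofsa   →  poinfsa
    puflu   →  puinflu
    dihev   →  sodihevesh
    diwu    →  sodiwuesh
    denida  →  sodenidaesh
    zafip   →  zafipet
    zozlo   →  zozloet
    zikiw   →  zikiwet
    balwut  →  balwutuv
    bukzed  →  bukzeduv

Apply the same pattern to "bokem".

puflu and diwu both end in -u yet inflect differently (puinflu, sodiwuesh), so the final letter is not what conditions the rule; the first letter is.
"bokem" begins with b-. The stems beginning with b- (balwut → balwutuv, bukzed → bukzeduv) add -uv.
So bokem → bokemuv.

bokemuv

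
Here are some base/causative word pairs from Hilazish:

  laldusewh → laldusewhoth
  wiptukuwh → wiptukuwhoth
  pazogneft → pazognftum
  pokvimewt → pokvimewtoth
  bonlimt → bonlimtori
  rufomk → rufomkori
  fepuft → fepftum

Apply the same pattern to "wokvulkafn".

pazogneft and pokvimewt both end in -t yet inflect differently (pazognftum, pokvimewtoth), so the final letter is not what conditions the rule; the second-to-last letter is.
"wokvulkafn" has second-to-last letter 'f'. The stems whose second-to-last letter is 'f' (pazogneft → pazognftum, fepuft → fepftum) delete the last vowel and add -um.
The other patterns: stems whose second-to-last letter is 'w' add -oth; stems whose second-to-last letter is 'm' add -ori.
So wokvulkafn → wokvulkfnum.

wokvulkfnum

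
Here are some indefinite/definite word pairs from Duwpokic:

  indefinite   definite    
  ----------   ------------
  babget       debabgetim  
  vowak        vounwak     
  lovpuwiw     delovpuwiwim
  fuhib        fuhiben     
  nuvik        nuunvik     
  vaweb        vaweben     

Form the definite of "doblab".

"doblab" ends in -b. The stems ending in -b (fuhib → fuhiben, vaweb → vaweben) add -en.
So doblab → doblaben.

doblaben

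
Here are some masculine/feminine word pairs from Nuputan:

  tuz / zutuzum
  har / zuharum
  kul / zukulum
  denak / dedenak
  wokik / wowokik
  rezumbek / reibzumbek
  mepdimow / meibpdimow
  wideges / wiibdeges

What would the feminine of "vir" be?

denak and rezumbek both end in -k yet inflect differently (dedenak, reibzumbek), so the final letter is not what conditions the rule; the number of vowels is.
"vir" has 1 vowel. The stems with 1 vowel (tuz → zutuzum, har → zuharum, kul → zukulum) add zu- … -um around the stem.
The other patterns: stems with 2 vowels repeat the first consonant+vowel as a prefix; stems with 3 vowels insert -ib- after the first vowel.
So vir → zuvirum.

zuvirum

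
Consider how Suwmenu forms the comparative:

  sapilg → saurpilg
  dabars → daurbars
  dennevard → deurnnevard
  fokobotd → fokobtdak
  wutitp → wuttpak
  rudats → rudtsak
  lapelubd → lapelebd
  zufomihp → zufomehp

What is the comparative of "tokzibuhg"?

tokzibehg

dennevard and fokobotd both end in -d yet inflect differently (deurnnevard, fokobtdak), so the final letter is not what conditions the rule; the second-to-last letter is.
"tokzibuhg" has second-to-last letter 'h'. The one such stem in the data (zufomihp → zufomehp) changes the last vowel to 'e' (as does lapelubd), so the same rule applies.
The other patterns: stems whose second-to-last letter is 'l' or 'r' insert -ur- after the first vowel; stems whose second-to-last letter is 't' delete the last vowel and add -ak.
So tokzibuhg → tokzibehg.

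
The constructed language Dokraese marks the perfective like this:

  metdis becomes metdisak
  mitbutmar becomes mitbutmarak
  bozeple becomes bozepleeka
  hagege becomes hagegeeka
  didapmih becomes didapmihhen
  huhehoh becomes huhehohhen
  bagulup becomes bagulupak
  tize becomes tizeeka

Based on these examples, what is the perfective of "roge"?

rogeeka

"roge" ends in -e. The stems ending in -e (bozeple → bozepleeka, hagege → hagegeeka, tize → tizeeka) add -eka.
The other patterns: stems ending in -h double the final consonant and add -en; stems ending in -p, -r or -s add -ak.
So roge → rogeeka.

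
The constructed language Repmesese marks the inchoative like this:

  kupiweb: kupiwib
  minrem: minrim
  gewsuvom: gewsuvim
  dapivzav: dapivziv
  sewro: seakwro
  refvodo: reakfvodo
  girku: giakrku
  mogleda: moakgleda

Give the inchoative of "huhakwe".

huakhakwe

gewsuvom and sewro both have last vowel 'o' yet inflect differently (gewsuvim, seakwro), so the last vowel is not what conditions the rule; whether the stem ends in a vowel or a consonant is.
"huhakwe" ends in a vowel. The stems ending in a vowel (sewro → seakwro, refvodo → reakfvodo, girku → giakrku) insert -ak- after the first vowel.
So huhakwe → huakhakwe.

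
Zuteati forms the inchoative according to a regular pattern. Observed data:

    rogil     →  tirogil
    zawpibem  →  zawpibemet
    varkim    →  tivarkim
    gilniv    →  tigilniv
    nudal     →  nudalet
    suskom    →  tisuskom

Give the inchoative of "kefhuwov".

tikefhuwov

varkim and zawpibem both end in -m yet inflect differently (tivarkim, zawpibemet), so the final letter is not what conditions the rule; the last vowel is.
"kefhuwov" has last vowel 'o'. The one such stem in the data (suskom → tisuskom) adds the prefix ti-, so the same rule applies.
The other pattern: stems whose last vowel is 'a' or 'e' add -et.
So kefhuwov → tikefhuwov.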